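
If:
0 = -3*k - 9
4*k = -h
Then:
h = 12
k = -3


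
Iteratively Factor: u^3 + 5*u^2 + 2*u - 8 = (u + 4)*(u^2 + u - 2) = (u + 2)*(u + 4)*(u - 1)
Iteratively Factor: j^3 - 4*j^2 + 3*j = (j - 3)*(j^2 - j) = (j - 3)*(j - 1)*(j)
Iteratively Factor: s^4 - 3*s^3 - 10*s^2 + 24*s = (s)*(s^3 - 3*s^2 - 10*s + 24) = s*(s - 4)*(s^2 + s - 6) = s*(s - 4)*(s - 2)*(s + 3)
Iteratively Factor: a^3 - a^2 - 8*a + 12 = (a + 3)*(a^2 - 4*a + 4) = (a - 2)*(a + 3)*(a - 2)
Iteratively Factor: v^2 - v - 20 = (v - 5)*(v + 4)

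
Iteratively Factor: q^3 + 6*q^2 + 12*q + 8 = (q + 2)*(q^2 + 4*q + 4) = (q + 2)^2*(q + 2)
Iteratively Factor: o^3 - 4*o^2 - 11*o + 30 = (o - 2)*(o^2 - 2*o - 15) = (o - 2)*(o + 3)*(o - 5)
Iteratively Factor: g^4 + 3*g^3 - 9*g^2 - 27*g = (g)*(g^3 + 3*g^2 - 9*g - 27) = g*(g + 3)*(g^2 - 9) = g*(g - 3)*(g + 3)*(g + 3)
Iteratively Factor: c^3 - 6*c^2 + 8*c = (c - 4)*(c^2 - 2*c) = c*(c - 4)*(c - 2)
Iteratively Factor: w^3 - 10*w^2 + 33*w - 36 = (w - 4)*(w^2 - 6*w + 9) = (w - 4)*(w - 3)*(w - 3)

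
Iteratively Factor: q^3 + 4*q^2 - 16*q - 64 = (q - 4)*(q^2 + 8*q + 16) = (q - 4)*(q + 4)*(q + 4)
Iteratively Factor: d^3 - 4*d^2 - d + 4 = (d - 1)*(d^2 - 3*d - 4) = (d - 1)*(d + 1)*(d - 4)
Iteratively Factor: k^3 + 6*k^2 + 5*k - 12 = (k + 3)*(k^2 + 3*k - 4) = (k - 1)*(k + 3)*(k + 4)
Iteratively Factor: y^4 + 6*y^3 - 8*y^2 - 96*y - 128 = (y - 4)*(y^3 + 10*y^2 + 32*y + 32) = (y - 4)*(y + 4)*(y^2 + 6*y + 8) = (y - 4)*(y + 4)^2*(y + 2)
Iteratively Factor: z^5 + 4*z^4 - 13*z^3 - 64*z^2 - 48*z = (z + 3)*(z^4 + z^3 - 16*z^2 - 16*z) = z*(z + 3)*(z^3 + z^2 - 16*z - 16) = z*(z + 1)*(z + 3)*(z^2 - 16) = z*(z + 1)*(z + 3)*(z + 4)*(z - 4)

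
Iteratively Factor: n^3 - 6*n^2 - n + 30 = (n - 3)*(n^2 - 3*n - 10) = (n - 5)*(n - 3)*(n + 2)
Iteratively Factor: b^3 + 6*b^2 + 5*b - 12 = (b + 4)*(b^2 + 2*b - 3) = (b - 1)*(b + 4)*(b + 3)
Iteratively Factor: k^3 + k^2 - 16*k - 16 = (k - 4)*(k^2 + 5*k + 4) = (k - 4)*(k + 1)*(k + 4)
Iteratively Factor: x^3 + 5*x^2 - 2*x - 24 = (x - 2)*(x^2 + 7*x + 12) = (x - 2)*(x + 3)*(x + 4)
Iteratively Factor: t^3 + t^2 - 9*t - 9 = (t + 1)*(t^2 - 9) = (t + 1)*(t + 3)*(t - 3)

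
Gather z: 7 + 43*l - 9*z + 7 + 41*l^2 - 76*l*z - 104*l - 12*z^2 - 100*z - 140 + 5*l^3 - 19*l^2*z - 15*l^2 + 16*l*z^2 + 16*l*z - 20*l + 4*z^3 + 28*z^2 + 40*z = 5*l^3 + 26*l^2 - 81*l + 4*z^3 + z^2*(16*l + 16) + z*(-19*l^2 - 60*l - 69) - 126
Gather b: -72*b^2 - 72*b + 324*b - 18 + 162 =-72*b^2 + 252*b + 144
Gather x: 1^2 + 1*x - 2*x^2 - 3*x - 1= -2*x^2 - 2*x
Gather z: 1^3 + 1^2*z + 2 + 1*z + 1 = 2*z + 4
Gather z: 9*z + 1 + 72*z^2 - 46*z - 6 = 72*z^2 - 37*z - 5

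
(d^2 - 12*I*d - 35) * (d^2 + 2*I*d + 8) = d^4 - 10*I*d^3 - 3*d^2 - 166*I*d - 280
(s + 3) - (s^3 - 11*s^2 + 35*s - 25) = -s^3 + 11*s^2 - 34*s + 28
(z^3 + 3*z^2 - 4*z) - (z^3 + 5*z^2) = -2*z^2 - 4*z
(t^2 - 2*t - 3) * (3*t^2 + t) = 3*t^4 - 5*t^3 - 11*t^2 - 3*t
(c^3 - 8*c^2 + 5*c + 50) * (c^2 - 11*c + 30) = c^5 - 19*c^4 + 123*c^3 - 245*c^2 - 400*c + 1500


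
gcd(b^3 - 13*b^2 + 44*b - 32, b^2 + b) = 1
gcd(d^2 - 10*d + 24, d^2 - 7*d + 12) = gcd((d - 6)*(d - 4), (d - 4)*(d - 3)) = d - 4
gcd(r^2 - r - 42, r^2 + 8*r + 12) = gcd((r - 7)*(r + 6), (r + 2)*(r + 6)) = r + 6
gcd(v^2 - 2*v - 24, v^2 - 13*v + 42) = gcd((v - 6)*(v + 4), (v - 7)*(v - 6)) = v - 6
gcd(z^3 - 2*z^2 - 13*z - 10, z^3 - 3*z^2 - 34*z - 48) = z + 2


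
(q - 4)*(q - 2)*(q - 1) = q^3 - 7*q^2 + 14*q - 8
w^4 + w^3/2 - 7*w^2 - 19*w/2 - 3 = (w - 3)*(w + 1/2)*(w + 1)*(w + 2)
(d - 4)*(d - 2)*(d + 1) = d^3 - 5*d^2 + 2*d + 8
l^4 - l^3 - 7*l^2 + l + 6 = (l - 3)*(l - 1)*(l + 1)*(l + 2)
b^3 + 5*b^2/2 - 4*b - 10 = (b - 2)*(b + 2)*(b + 5/2)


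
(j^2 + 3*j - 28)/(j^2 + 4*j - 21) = (j - 4)/(j - 3)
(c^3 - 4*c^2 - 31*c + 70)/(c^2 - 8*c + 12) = (c^2 - 2*c - 35)/(c - 6)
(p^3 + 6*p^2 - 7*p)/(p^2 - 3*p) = (p^2 + 6*p - 7)/(p - 3)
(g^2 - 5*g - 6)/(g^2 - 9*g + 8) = (g^2 - 5*g - 6)/(g^2 - 9*g + 8)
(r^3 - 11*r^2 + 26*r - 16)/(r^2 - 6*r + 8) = (r^2 - 9*r + 8)/(r - 4)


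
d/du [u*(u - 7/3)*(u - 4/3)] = 3*u^2 - 22*u/3 + 28/9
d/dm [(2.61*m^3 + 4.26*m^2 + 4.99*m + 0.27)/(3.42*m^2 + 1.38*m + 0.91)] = (8.9262*m^4 + 7.2036*m^3 - 4.06169999999999*m^2 + 5.9064*m + 4.1683)/(11.6964*m^4 + 9.4392*m^3 + 8.1288*m^2 + 2.5116*m + 0.8281)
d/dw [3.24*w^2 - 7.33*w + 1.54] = 6.48*w - 7.33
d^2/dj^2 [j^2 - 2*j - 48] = 2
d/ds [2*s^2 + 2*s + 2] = 4*s + 2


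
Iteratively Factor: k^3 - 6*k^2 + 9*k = (k - 3)*(k^2 - 3*k) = k*(k - 3)*(k - 3)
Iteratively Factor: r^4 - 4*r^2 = (r)*(r^3 - 4*r) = r^2*(r^2 - 4) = r^2*(r - 2)*(r + 2)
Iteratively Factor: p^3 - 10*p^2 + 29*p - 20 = (p - 1)*(p^2 - 9*p + 20) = (p - 4)*(p - 1)*(p - 5)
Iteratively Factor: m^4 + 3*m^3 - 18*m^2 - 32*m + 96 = (m - 3)*(m^3 + 6*m^2 - 32) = (m - 3)*(m + 4)*(m^2 + 2*m - 8) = (m - 3)*(m - 2)*(m + 4)*(m + 4)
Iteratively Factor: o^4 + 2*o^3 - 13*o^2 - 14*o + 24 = (o + 4)*(o^3 - 2*o^2 - 5*o + 6) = (o - 3)*(o + 4)*(o^2 + o - 2) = (o - 3)*(o - 1)*(o + 4)*(o + 2)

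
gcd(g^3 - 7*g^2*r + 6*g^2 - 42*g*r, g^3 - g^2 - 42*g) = g^2 + 6*g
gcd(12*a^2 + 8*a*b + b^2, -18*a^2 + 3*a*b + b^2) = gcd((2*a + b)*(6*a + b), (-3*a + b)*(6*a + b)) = 6*a + b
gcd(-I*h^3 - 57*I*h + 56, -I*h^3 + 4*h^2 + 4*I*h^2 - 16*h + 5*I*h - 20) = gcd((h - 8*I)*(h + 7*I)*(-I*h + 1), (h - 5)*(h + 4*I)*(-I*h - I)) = 1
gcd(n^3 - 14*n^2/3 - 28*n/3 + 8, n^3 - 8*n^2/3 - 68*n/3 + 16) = n^2 - 20*n/3 + 4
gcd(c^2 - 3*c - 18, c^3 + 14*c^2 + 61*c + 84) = c + 3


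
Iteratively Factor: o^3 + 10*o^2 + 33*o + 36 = (o + 3)*(o^2 + 7*o + 12) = (o + 3)^2*(o + 4)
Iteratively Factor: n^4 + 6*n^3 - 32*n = (n + 4)*(n^3 + 2*n^2 - 8*n) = (n + 4)^2*(n^2 - 2*n) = (n - 2)*(n + 4)^2*(n)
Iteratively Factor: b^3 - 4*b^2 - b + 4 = (b + 1)*(b^2 - 5*b + 4) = (b - 4)*(b + 1)*(b - 1)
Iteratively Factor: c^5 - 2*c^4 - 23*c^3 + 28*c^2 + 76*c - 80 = (c - 5)*(c^4 + 3*c^3 - 8*c^2 - 12*c + 16) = (c - 5)*(c - 1)*(c^3 + 4*c^2 - 4*c - 16) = (c - 5)*(c - 2)*(c - 1)*(c^2 + 6*c + 8) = (c - 5)*(c - 2)*(c - 1)*(c + 4)*(c + 2)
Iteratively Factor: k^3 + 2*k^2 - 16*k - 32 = (k + 4)*(k^2 - 2*k - 8) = (k - 4)*(k + 4)*(k + 2)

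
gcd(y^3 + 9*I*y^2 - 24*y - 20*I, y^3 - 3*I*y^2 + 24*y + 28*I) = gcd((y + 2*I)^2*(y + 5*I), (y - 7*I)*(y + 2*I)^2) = y^2 + 4*I*y - 4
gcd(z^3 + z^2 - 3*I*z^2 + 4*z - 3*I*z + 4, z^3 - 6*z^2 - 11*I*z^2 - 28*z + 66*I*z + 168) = z - 4*I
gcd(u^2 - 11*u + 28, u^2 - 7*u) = u - 7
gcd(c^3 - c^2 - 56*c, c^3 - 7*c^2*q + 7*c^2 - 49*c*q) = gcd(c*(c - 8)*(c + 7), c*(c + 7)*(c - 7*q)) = c^2 + 7*c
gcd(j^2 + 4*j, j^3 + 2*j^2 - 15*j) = j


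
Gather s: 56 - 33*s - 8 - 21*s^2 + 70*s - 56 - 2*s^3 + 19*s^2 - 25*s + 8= -2*s^3 - 2*s^2 + 12*s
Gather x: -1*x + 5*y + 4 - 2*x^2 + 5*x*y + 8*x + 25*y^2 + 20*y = -2*x^2 + x*(5*y + 7) + 25*y^2 + 25*y + 4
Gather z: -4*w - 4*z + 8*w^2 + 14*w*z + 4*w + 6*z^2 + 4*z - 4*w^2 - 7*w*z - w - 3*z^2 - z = 4*w^2 - w + 3*z^2 + z*(7*w - 1)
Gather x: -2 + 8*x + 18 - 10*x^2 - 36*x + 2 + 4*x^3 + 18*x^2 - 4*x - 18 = 4*x^3 + 8*x^2 - 32*x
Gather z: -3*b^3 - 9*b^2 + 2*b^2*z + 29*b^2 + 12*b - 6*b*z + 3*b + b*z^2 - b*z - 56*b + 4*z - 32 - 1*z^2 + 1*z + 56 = -3*b^3 + 20*b^2 - 41*b + z^2*(b - 1) + z*(2*b^2 - 7*b + 5) + 24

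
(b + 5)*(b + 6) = b^2 + 11*b + 30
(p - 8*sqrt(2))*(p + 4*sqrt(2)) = p^2 - 4*sqrt(2)*p - 64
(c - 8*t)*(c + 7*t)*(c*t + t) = c^3*t - c^2*t^2 + c^2*t - 56*c*t^3 - c*t^2 - 56*t^3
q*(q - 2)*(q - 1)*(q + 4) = q^4 + q^3 - 10*q^2 + 8*q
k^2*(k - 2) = k^3 - 2*k^2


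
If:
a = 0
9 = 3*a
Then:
No Solution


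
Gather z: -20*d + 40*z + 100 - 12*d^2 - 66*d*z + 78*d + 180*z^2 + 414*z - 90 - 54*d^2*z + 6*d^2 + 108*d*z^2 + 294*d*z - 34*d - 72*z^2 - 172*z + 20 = -6*d^2 + 24*d + z^2*(108*d + 108) + z*(-54*d^2 + 228*d + 282) + 30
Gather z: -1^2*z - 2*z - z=-4*z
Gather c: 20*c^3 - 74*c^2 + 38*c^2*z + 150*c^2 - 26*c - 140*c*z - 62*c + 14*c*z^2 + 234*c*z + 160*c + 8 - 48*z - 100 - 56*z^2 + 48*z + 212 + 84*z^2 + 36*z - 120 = 20*c^3 + c^2*(38*z + 76) + c*(14*z^2 + 94*z + 72) + 28*z^2 + 36*z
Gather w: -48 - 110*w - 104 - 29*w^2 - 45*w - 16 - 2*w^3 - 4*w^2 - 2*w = -2*w^3 - 33*w^2 - 157*w - 168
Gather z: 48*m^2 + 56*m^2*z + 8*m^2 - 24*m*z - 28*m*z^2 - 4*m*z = 56*m^2 - 28*m*z^2 + z*(56*m^2 - 28*m)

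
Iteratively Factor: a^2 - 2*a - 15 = (a - 5)*(a + 3)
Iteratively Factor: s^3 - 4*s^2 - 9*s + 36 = (s + 3)*(s^2 - 7*s + 12) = (s - 4)*(s + 3)*(s - 3)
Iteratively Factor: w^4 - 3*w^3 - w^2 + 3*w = (w)*(w^3 - 3*w^2 - w + 3) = w*(w - 1)*(w^2 - 2*w - 3) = w*(w - 1)*(w + 1)*(w - 3)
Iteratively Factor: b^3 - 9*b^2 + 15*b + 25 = (b + 1)*(b^2 - 10*b + 25) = (b - 5)*(b + 1)*(b - 5)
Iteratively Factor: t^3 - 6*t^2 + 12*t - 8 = (t - 2)*(t^2 - 4*t + 4) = (t - 2)^2*(t - 2)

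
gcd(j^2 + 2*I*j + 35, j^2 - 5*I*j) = j - 5*I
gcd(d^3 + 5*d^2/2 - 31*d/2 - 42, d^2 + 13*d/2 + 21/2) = d^2 + 13*d/2 + 21/2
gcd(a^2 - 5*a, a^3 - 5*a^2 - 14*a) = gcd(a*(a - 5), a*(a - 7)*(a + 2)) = a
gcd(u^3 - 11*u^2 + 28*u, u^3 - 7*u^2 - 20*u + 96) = 1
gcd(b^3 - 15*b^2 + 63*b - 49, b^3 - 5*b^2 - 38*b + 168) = b - 7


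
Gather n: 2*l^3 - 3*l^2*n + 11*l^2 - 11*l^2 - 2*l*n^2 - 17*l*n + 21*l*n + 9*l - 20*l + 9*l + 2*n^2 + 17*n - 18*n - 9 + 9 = 2*l^3 - 2*l + n^2*(2 - 2*l) + n*(-3*l^2 + 4*l - 1)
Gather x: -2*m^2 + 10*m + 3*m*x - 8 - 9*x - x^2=-2*m^2 + 10*m - x^2 + x*(3*m - 9) - 8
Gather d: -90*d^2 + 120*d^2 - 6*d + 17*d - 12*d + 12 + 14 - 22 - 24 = 30*d^2 - d - 20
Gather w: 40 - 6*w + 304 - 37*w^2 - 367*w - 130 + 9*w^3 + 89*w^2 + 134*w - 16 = 9*w^3 + 52*w^2 - 239*w + 198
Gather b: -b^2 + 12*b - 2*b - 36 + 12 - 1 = -b^2 + 10*b - 25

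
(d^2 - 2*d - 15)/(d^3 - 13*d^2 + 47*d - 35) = (d + 3)/(d^2 - 8*d + 7)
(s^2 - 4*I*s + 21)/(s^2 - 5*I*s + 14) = (s + 3*I)/(s + 2*I)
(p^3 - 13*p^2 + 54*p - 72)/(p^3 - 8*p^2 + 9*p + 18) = (p - 4)/(p + 1)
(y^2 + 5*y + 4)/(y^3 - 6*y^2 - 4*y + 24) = (y^2 + 5*y + 4)/(y^3 - 6*y^2 - 4*y + 24)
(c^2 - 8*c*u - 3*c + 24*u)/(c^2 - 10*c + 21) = (c - 8*u)/(c - 7)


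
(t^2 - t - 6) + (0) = t^2 - t - 6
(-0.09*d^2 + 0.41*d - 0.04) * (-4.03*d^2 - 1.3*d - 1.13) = 0.3627*d^4 - 1.5353*d^3 - 0.2701*d^2 - 0.4113*d + 0.0452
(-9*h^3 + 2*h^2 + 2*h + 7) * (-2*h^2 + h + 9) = 18*h^5 - 13*h^4 - 83*h^3 + 6*h^2 + 25*h + 63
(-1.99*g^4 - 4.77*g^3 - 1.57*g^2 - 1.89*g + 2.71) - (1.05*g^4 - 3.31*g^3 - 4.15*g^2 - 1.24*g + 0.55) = -3.04*g^4 - 1.46*g^3 + 2.58*g^2 - 0.65*g + 2.16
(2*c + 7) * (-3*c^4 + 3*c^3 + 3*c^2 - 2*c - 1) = -6*c^5 - 15*c^4 + 27*c^3 + 17*c^2 - 16*c - 7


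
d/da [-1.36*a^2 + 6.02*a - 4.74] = 6.02 - 2.72*a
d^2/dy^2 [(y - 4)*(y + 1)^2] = 6*y - 4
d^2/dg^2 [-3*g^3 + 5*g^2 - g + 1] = 10 - 18*g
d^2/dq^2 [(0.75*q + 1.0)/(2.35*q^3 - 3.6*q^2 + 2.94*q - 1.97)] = (24.85125*q^5 + 28.2*q^4 - 126.2835*q^3 + 160.8795*q^2 - 67.641*q + 11.7909)/(12.977875*q^9 - 59.643*q^8 + 140.07645*q^7 - 228.528375*q^6 + 275.24178*q^5 - 251.60886*q^4 + 177.875409*q^3 - 92.997396*q^2 + 34.229538*q - 7.645373)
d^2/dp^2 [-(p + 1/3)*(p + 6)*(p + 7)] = -6*p - 80/3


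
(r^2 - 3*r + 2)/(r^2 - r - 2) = (r - 1)/(r + 1)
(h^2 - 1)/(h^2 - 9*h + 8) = (h + 1)/(h - 8)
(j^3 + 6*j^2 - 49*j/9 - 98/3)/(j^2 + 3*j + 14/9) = (3*j^2 + 11*j - 42)/(3*j + 2)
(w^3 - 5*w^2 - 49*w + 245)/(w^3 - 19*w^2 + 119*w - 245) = (w + 7)/(w - 7)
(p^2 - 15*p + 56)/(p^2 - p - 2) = (-p^2 + 15*p - 56)/(-p^2 + p + 2)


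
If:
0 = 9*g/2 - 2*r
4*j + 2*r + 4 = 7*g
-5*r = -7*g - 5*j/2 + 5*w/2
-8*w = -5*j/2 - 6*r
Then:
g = -440/1893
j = -2168/1893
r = -330/631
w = -1420/1893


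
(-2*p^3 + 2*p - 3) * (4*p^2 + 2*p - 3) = -8*p^5 - 4*p^4 + 14*p^3 - 8*p^2 - 12*p + 9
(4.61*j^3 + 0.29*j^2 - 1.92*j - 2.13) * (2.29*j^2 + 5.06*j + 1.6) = 10.5569*j^5 + 23.9907*j^4 + 4.4466*j^3 - 14.1289*j^2 - 13.8498*j - 3.408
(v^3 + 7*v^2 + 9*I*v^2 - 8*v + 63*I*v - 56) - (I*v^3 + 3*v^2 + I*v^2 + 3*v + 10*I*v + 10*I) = v^3 - I*v^3 + 4*v^2 + 8*I*v^2 - 11*v + 53*I*v - 56 - 10*I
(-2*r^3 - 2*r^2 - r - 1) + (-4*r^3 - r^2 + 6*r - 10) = -6*r^3 - 3*r^2 + 5*r - 11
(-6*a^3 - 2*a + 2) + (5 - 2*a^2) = -6*a^3 - 2*a^2 - 2*a + 7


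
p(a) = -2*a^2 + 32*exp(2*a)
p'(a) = -4*a + 64*exp(2*a)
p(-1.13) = 0.79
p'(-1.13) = 11.20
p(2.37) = 3650.66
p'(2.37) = 7314.31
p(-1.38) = -1.78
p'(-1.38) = 9.57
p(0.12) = 40.65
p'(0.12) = 80.88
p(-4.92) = -48.41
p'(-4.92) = 19.68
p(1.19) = 342.92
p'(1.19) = 686.75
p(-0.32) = 16.67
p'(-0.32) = 35.03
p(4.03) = 101256.80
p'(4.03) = 202562.45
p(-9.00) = -162.00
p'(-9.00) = 36.00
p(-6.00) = -72.00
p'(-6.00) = 24.00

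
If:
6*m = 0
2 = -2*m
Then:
No Solution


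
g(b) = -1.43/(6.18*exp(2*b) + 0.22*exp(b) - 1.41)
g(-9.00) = 1.01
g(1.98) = -0.00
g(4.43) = -0.00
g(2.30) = -0.00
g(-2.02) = 1.12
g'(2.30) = 0.00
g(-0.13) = -0.40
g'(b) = -1.43*(-12.36*exp(2*b) - 0.22*exp(b))/(6.18*exp(2*b) + 0.22*exp(b) - 1.41)^2 = (17.6748*exp(b) + 0.3146)*exp(b)/(6.18*exp(2*b) + 0.22*exp(b) - 1.41)^2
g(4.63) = -0.00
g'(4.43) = 0.00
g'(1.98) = 0.01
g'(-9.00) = 0.00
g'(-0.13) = 1.10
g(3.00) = 0.00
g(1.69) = -0.01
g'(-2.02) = 0.22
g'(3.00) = 0.00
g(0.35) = -0.13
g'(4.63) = 0.00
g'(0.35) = 0.28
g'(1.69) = 0.02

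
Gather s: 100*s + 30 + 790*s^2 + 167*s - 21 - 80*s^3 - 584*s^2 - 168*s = -80*s^3 + 206*s^2 + 99*s + 9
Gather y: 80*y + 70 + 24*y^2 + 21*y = 24*y^2 + 101*y + 70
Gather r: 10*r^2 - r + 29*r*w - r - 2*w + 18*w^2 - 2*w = 10*r^2 + r*(29*w - 2) + 18*w^2 - 4*w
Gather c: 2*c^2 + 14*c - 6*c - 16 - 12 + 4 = 2*c^2 + 8*c - 24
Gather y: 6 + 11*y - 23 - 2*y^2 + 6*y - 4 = -2*y^2 + 17*y - 21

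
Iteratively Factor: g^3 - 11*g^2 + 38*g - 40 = (g - 4)*(g^2 - 7*g + 10) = (g - 4)*(g - 2)*(g - 5)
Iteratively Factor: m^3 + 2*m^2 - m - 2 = (m + 2)*(m^2 - 1) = (m - 1)*(m + 2)*(m + 1)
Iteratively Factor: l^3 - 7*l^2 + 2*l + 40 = (l - 5)*(l^2 - 2*l - 8) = (l - 5)*(l - 4)*(l + 2)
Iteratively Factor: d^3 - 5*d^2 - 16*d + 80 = (d - 4)*(d^2 - d - 20) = (d - 4)*(d + 4)*(d - 5)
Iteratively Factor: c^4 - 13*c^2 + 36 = (c + 2)*(c^3 - 2*c^2 - 9*c + 18) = (c - 3)*(c + 2)*(c^2 + c - 6) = (c - 3)*(c - 2)*(c + 2)*(c + 3)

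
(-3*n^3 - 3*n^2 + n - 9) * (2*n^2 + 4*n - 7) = -6*n^5 - 18*n^4 + 11*n^3 + 7*n^2 - 43*n + 63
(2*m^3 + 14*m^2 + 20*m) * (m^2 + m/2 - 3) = 2*m^5 + 15*m^4 + 21*m^3 - 32*m^2 - 60*m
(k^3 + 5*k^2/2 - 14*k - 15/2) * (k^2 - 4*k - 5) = k^5 - 3*k^4/2 - 29*k^3 + 36*k^2 + 100*k + 75/2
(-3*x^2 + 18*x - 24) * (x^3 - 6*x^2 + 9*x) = -3*x^5 + 36*x^4 - 159*x^3 + 306*x^2 - 216*x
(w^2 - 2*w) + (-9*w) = w^2 - 11*w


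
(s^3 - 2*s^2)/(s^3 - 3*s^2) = (s - 2)/(s - 3)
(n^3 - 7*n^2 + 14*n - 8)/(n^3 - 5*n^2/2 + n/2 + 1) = 2*(n - 4)/(2*n + 1)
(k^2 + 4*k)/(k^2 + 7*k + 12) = k/(k + 3)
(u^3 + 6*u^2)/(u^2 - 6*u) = u*(u + 6)/(u - 6)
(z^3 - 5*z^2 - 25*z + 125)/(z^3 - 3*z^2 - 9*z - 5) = (z^2 - 25)/(z^2 + 2*z + 1)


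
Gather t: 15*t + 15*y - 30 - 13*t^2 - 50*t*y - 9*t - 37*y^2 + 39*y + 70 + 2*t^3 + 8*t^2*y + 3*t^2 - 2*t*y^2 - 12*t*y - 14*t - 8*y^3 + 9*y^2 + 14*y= 2*t^3 + t^2*(8*y - 10) + t*(-2*y^2 - 62*y - 8) - 8*y^3 - 28*y^2 + 68*y + 40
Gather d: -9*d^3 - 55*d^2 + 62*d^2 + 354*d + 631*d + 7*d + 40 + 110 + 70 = -9*d^3 + 7*d^2 + 992*d + 220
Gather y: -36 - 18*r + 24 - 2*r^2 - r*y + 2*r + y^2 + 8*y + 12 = -2*r^2 - 16*r + y^2 + y*(8 - r)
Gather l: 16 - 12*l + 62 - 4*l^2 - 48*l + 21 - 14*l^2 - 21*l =-18*l^2 - 81*l + 99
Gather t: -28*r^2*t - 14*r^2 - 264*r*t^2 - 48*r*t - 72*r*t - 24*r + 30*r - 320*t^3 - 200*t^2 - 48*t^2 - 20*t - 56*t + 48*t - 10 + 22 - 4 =-14*r^2 + 6*r - 320*t^3 + t^2*(-264*r - 248) + t*(-28*r^2 - 120*r - 28) + 8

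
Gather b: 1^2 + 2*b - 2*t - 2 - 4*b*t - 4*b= b*(-4*t - 2) - 2*t - 1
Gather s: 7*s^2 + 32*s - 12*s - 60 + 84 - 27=7*s^2 + 20*s - 3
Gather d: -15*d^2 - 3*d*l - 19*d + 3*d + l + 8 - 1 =-15*d^2 + d*(-3*l - 16) + l + 7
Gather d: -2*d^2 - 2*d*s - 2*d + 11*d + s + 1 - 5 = -2*d^2 + d*(9 - 2*s) + s - 4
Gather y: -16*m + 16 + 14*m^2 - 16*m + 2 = 14*m^2 - 32*m + 18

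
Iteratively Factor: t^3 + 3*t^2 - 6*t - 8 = (t + 1)*(t^2 + 2*t - 8) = (t + 1)*(t + 4)*(t - 2)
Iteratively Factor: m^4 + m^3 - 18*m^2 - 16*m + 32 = (m + 2)*(m^3 - m^2 - 16*m + 16) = (m - 1)*(m + 2)*(m^2 - 16) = (m - 1)*(m + 2)*(m + 4)*(m - 4)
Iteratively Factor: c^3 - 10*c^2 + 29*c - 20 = (c - 1)*(c^2 - 9*c + 20) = (c - 5)*(c - 1)*(c - 4)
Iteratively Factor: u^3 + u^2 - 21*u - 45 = (u - 5)*(u^2 + 6*u + 9) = (u - 5)*(u + 3)*(u + 3)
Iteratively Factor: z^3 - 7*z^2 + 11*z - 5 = (z - 5)*(z^2 - 2*z + 1) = (z - 5)*(z - 1)*(z - 1)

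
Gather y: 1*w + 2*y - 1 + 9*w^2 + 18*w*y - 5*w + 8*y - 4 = 9*w^2 - 4*w + y*(18*w + 10) - 5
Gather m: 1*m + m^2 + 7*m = m^2 + 8*m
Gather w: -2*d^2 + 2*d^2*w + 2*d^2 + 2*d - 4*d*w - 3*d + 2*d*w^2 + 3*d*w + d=2*d*w^2 + w*(2*d^2 - d)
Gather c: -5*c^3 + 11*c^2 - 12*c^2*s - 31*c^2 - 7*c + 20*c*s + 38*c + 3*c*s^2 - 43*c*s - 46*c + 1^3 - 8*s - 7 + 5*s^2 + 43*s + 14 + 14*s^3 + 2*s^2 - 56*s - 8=-5*c^3 + c^2*(-12*s - 20) + c*(3*s^2 - 23*s - 15) + 14*s^3 + 7*s^2 - 21*s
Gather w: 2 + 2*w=2*w + 2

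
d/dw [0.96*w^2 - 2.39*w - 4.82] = 1.92*w - 2.39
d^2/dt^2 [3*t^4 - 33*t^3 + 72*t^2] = 36*t^2 - 198*t + 144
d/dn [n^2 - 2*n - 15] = 2*n - 2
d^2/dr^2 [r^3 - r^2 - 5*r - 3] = 6*r - 2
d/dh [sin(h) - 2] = cos(h)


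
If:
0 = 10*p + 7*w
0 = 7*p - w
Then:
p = 0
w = 0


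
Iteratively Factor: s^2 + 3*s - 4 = (s - 1)*(s + 4)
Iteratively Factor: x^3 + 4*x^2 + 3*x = (x + 1)*(x^2 + 3*x) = (x + 1)*(x + 3)*(x)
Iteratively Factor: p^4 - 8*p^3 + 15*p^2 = (p)*(p^3 - 8*p^2 + 15*p) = p*(p - 5)*(p^2 - 3*p) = p*(p - 5)*(p - 3)*(p)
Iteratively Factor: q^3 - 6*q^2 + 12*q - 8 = (q - 2)*(q^2 - 4*q + 4) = (q - 2)^2*(q - 2)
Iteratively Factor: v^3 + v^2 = (v + 1)*(v^2) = v*(v + 1)*(v)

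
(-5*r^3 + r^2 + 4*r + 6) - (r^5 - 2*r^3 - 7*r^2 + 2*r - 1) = -r^5 - 3*r^3 + 8*r^2 + 2*r + 7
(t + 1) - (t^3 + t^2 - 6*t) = -t^3 - t^2 + 7*t + 1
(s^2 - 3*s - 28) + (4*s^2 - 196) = 5*s^2 - 3*s - 224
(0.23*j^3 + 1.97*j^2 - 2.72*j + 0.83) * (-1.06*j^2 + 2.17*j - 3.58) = -0.2438*j^5 - 1.5891*j^4 + 6.3347*j^3 - 13.8348*j^2 + 11.5387*j - 2.9714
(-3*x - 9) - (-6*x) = 3*x - 9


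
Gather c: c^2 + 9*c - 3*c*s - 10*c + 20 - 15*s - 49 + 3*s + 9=c^2 + c*(-3*s - 1) - 12*s - 20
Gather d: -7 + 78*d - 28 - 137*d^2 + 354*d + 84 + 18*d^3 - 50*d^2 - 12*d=18*d^3 - 187*d^2 + 420*d + 49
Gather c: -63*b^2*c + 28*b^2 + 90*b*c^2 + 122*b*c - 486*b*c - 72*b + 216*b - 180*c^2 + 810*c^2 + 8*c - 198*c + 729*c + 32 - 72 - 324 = 28*b^2 + 144*b + c^2*(90*b + 630) + c*(-63*b^2 - 364*b + 539) - 364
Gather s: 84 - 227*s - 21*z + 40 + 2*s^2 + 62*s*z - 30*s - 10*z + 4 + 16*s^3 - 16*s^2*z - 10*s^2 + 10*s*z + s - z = 16*s^3 + s^2*(-16*z - 8) + s*(72*z - 256) - 32*z + 128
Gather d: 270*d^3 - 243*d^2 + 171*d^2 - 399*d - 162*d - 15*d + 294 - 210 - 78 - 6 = 270*d^3 - 72*d^2 - 576*d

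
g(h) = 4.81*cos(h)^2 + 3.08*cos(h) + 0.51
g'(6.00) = 3.44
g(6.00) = 7.90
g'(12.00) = 6.01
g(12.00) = 6.53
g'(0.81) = -7.03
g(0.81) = 4.92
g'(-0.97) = 7.03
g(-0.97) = 3.79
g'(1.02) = -6.91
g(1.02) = 3.44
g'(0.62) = -6.34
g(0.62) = 6.20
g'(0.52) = -5.68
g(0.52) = 6.81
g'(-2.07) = -1.34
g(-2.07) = 0.14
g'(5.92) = 4.29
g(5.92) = 7.59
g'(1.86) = -0.32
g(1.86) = 0.02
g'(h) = -9.62*sin(h)*cos(h) - 3.08*sin(h)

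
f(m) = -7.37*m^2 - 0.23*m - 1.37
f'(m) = -14.74*m - 0.23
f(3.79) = -108.11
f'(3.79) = -56.09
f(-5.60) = -231.21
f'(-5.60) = 82.31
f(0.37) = -2.46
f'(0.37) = -5.68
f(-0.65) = -4.33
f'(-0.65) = 9.35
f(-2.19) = -36.21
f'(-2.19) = 32.05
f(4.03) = -121.99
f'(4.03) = -59.63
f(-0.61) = -3.97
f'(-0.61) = 8.76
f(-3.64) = -98.18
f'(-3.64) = 53.42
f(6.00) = -268.07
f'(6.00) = -88.67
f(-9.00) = -596.27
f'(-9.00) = 132.43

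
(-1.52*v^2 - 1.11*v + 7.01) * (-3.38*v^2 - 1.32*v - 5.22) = 5.1376*v^4 + 5.7582*v^3 - 14.2942*v^2 - 3.459*v - 36.5922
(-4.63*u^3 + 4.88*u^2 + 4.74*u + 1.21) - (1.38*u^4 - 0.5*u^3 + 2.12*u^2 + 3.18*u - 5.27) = -1.38*u^4 - 4.13*u^3 + 2.76*u^2 + 1.56*u + 6.48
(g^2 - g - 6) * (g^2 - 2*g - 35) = g^4 - 3*g^3 - 39*g^2 + 47*g + 210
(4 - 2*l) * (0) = 0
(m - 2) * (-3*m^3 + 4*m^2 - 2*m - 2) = -3*m^4 + 10*m^3 - 10*m^2 + 2*m + 4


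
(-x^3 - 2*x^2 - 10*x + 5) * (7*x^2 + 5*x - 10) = -7*x^5 - 19*x^4 - 70*x^3 + 5*x^2 + 125*x - 50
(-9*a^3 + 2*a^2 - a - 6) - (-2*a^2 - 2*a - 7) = -9*a^3 + 4*a^2 + a + 1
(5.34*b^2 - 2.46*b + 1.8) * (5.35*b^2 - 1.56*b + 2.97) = 28.569*b^4 - 21.4914*b^3 + 29.3274*b^2 - 10.1142*b + 5.346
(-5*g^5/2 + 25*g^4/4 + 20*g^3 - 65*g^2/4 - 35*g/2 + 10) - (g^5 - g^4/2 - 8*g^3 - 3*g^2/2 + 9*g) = -7*g^5/2 + 27*g^4/4 + 28*g^3 - 59*g^2/4 - 53*g/2 + 10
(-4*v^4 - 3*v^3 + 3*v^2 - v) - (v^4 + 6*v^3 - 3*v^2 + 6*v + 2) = -5*v^4 - 9*v^3 + 6*v^2 - 7*v - 2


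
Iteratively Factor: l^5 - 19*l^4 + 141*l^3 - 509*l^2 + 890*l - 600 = (l - 5)*(l^4 - 14*l^3 + 71*l^2 - 154*l + 120) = (l - 5)*(l - 3)*(l^3 - 11*l^2 + 38*l - 40) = (l - 5)*(l - 3)*(l - 2)*(l^2 - 9*l + 20) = (l - 5)^2*(l - 3)*(l - 2)*(l - 4)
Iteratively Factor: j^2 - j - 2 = (j - 2)*(j + 1)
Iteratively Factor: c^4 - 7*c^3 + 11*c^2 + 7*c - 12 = (c - 3)*(c^3 - 4*c^2 - c + 4) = (c - 4)*(c - 3)*(c^2 - 1) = (c - 4)*(c - 3)*(c - 1)*(c + 1)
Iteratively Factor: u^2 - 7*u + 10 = (u - 2)*(u - 5)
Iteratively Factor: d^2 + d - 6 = (d + 3)*(d - 2)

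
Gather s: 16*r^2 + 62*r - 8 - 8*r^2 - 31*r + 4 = 8*r^2 + 31*r - 4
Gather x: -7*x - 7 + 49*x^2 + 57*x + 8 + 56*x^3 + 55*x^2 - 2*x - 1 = 56*x^3 + 104*x^2 + 48*x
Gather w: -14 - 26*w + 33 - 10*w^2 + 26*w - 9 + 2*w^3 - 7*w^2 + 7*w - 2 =2*w^3 - 17*w^2 + 7*w + 8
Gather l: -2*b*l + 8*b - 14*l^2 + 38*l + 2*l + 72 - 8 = 8*b - 14*l^2 + l*(40 - 2*b) + 64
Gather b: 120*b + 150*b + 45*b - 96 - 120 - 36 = 315*b - 252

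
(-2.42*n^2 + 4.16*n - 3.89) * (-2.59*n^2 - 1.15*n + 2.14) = 6.2678*n^4 - 7.9914*n^3 + 0.112299999999999*n^2 + 13.3759*n - 8.3246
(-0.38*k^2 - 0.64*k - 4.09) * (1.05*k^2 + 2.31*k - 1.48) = -0.399*k^4 - 1.5498*k^3 - 5.2105*k^2 - 8.5007*k + 6.0532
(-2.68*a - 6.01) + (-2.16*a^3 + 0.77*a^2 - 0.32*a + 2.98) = -2.16*a^3 + 0.77*a^2 - 3.0*a - 3.03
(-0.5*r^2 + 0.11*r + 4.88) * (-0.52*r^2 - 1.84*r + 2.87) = 0.26*r^4 + 0.8628*r^3 - 4.175*r^2 - 8.6635*r + 14.0056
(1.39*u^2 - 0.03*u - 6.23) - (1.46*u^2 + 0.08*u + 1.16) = -0.0700000000000001*u^2 - 0.11*u - 7.39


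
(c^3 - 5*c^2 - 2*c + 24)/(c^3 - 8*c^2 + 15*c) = (c^2 - 2*c - 8)/(c*(c - 5))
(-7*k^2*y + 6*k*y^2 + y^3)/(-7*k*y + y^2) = (7*k^2 - 6*k*y - y^2)/(7*k - y)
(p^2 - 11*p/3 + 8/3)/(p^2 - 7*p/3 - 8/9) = 3*(p - 1)/(3*p + 1)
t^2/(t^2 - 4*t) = t/(t - 4)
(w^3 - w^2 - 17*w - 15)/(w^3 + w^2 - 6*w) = (w^2 - 4*w - 5)/(w*(w - 2))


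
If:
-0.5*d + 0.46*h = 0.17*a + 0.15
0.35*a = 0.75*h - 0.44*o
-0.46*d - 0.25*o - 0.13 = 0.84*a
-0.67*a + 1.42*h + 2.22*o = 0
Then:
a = 0.01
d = -0.30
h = 0.00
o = 0.00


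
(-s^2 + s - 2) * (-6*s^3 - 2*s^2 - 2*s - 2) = 6*s^5 - 4*s^4 + 12*s^3 + 4*s^2 + 2*s + 4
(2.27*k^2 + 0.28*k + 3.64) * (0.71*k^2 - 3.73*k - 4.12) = 1.6117*k^4 - 8.2683*k^3 - 7.8124*k^2 - 14.7308*k - 14.9968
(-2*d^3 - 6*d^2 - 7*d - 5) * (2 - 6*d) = 12*d^4 + 32*d^3 + 30*d^2 + 16*d - 10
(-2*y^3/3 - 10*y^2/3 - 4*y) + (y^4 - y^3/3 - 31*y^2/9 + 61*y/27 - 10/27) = y^4 - y^3 - 61*y^2/9 - 47*y/27 - 10/27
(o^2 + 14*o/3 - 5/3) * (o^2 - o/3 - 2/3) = o^4 + 13*o^3/3 - 35*o^2/9 - 23*o/9 + 10/9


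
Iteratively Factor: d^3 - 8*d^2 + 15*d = (d - 3)*(d^2 - 5*d) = d*(d - 3)*(d - 5)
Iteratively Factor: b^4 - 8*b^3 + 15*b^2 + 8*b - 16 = (b - 1)*(b^3 - 7*b^2 + 8*b + 16) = (b - 1)*(b + 1)*(b^2 - 8*b + 16) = (b - 4)*(b - 1)*(b + 1)*(b - 4)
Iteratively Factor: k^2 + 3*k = (k + 3)*(k)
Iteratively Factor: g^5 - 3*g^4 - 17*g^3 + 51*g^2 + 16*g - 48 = (g - 3)*(g^4 - 17*g^2 + 16) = (g - 3)*(g + 1)*(g^3 - g^2 - 16*g + 16) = (g - 3)*(g - 1)*(g + 1)*(g^2 - 16) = (g - 4)*(g - 3)*(g - 1)*(g + 1)*(g + 4)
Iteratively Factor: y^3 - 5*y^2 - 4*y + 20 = (y - 5)*(y^2 - 4) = (y - 5)*(y - 2)*(y + 2)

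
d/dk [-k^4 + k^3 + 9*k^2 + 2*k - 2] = -4*k^3 + 3*k^2 + 18*k + 2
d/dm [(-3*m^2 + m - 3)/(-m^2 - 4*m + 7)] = (13*m^2 - 48*m - 5)/(m^4 + 8*m^3 + 2*m^2 - 56*m + 49)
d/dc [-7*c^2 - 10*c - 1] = -14*c - 10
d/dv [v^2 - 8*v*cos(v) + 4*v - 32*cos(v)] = 8*v*sin(v) + 2*v + 32*sin(v) - 8*cos(v) + 4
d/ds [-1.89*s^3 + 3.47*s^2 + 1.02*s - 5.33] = -5.67*s^2 + 6.94*s + 1.02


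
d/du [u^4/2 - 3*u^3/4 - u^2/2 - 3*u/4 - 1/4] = 2*u^3 - 9*u^2/4 - u - 3/4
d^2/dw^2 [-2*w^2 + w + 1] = -4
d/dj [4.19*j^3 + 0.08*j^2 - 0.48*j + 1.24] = 12.57*j^2 + 0.16*j - 0.48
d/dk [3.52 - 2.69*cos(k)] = 2.69*sin(k)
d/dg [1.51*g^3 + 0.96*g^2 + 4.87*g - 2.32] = 4.53*g^2 + 1.92*g + 4.87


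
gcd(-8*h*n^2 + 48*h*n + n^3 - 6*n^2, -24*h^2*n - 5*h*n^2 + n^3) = 8*h*n - n^2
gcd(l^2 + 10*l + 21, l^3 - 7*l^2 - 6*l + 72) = l + 3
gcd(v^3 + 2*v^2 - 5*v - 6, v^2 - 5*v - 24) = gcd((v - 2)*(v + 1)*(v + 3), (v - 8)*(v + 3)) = v + 3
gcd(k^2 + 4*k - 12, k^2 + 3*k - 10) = k - 2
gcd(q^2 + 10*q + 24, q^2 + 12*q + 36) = q + 6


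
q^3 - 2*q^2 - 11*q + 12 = (q - 4)*(q - 1)*(q + 3)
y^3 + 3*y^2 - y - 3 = (y - 1)*(y + 1)*(y + 3)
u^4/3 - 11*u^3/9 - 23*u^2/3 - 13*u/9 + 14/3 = (u/3 + 1/3)*(u - 7)*(u - 2/3)*(u + 3)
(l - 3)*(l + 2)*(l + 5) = l^3 + 4*l^2 - 11*l - 30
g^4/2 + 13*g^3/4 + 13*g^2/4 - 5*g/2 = g*(g/2 + 1)*(g - 1/2)*(g + 5)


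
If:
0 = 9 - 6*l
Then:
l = 3/2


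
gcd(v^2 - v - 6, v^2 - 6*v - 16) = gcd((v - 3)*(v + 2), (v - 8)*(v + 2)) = v + 2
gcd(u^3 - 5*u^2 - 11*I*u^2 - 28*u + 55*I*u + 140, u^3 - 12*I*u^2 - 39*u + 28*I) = u^2 - 11*I*u - 28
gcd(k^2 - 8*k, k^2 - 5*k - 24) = k - 8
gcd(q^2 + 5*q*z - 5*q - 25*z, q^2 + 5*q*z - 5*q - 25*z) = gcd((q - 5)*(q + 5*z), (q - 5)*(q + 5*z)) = q^2 + 5*q*z - 5*q - 25*z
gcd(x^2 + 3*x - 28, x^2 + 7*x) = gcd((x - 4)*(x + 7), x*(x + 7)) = x + 7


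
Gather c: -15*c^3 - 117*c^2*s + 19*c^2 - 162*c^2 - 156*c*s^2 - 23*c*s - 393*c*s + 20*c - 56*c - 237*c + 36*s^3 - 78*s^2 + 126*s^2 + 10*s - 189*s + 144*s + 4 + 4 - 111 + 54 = -15*c^3 + c^2*(-117*s - 143) + c*(-156*s^2 - 416*s - 273) + 36*s^3 + 48*s^2 - 35*s - 49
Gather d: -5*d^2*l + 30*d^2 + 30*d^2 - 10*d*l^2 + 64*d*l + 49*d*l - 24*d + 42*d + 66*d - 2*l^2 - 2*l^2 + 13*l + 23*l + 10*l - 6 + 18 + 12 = d^2*(60 - 5*l) + d*(-10*l^2 + 113*l + 84) - 4*l^2 + 46*l + 24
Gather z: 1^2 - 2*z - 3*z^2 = -3*z^2 - 2*z + 1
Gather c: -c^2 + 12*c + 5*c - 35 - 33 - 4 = -c^2 + 17*c - 72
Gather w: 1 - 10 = -9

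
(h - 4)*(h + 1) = h^2 - 3*h - 4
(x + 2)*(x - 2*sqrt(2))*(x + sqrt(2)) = x^3 - sqrt(2)*x^2 + 2*x^2 - 4*x - 2*sqrt(2)*x - 8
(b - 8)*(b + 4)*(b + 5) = b^3 + b^2 - 52*b - 160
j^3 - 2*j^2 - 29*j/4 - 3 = (j - 4)*(j + 1/2)*(j + 3/2)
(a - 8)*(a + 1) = a^2 - 7*a - 8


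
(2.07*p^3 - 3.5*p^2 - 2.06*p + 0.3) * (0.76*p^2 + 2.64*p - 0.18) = 1.5732*p^5 + 2.8048*p^4 - 11.1782*p^3 - 4.5804*p^2 + 1.1628*p - 0.054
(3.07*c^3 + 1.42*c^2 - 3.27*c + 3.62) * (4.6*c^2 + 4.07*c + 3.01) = 14.122*c^5 + 19.0269*c^4 - 0.0218999999999987*c^3 + 7.6173*c^2 + 4.8907*c + 10.8962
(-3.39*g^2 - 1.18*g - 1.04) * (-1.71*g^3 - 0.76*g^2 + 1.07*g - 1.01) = 5.7969*g^5 + 4.5942*g^4 - 0.952100000000001*g^3 + 2.9517*g^2 + 0.079*g + 1.0504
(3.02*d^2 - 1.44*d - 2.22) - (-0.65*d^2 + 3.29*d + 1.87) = 3.67*d^2 - 4.73*d - 4.09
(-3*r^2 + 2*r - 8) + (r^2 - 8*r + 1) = -2*r^2 - 6*r - 7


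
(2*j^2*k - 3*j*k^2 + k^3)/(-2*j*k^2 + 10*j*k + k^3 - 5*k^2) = (-j + k)/(k - 5)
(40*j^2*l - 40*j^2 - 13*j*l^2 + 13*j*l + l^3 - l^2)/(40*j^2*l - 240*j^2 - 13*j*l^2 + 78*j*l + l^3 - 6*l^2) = (l - 1)/(l - 6)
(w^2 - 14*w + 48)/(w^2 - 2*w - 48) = (w - 6)/(w + 6)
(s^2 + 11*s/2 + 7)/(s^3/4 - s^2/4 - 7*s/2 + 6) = 2*(2*s^2 + 11*s + 14)/(s^3 - s^2 - 14*s + 24)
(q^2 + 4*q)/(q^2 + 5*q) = (q + 4)/(q + 5)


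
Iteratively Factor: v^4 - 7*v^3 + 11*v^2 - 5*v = (v - 1)*(v^3 - 6*v^2 + 5*v) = v*(v - 1)*(v^2 - 6*v + 5) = v*(v - 1)^2*(v - 5)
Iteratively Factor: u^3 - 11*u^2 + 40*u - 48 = (u - 4)*(u^2 - 7*u + 12) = (u - 4)^2*(u - 3)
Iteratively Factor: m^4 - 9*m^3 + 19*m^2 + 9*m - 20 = (m - 5)*(m^3 - 4*m^2 - m + 4) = (m - 5)*(m + 1)*(m^2 - 5*m + 4) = (m - 5)*(m - 4)*(m + 1)*(m - 1)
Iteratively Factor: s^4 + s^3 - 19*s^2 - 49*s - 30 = (s - 5)*(s^3 + 6*s^2 + 11*s + 6) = (s - 5)*(s + 1)*(s^2 + 5*s + 6) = (s - 5)*(s + 1)*(s + 2)*(s + 3)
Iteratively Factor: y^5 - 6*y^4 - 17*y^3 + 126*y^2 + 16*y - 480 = (y + 2)*(y^4 - 8*y^3 - y^2 + 128*y - 240) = (y - 4)*(y + 2)*(y^3 - 4*y^2 - 17*y + 60) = (y - 5)*(y - 4)*(y + 2)*(y^2 + y - 12) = (y - 5)*(y - 4)*(y - 3)*(y + 2)*(y + 4)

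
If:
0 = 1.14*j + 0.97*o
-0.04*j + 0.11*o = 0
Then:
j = 0.00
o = 0.00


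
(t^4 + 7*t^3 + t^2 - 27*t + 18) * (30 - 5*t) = -5*t^5 - 5*t^4 + 205*t^3 + 165*t^2 - 900*t + 540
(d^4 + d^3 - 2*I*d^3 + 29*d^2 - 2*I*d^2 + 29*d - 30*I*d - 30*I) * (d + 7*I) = d^5 + d^4 + 5*I*d^4 + 43*d^3 + 5*I*d^3 + 43*d^2 + 173*I*d^2 + 210*d + 173*I*d + 210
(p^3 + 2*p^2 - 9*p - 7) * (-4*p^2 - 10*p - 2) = -4*p^5 - 18*p^4 + 14*p^3 + 114*p^2 + 88*p + 14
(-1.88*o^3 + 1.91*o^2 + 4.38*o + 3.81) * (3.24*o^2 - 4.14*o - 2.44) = -6.0912*o^5 + 13.9716*o^4 + 10.871*o^3 - 10.4492*o^2 - 26.4606*o - 9.2964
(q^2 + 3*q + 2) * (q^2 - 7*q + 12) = q^4 - 4*q^3 - 7*q^2 + 22*q + 24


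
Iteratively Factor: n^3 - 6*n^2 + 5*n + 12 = (n - 4)*(n^2 - 2*n - 3) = (n - 4)*(n + 1)*(n - 3)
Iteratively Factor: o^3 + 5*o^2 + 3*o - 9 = (o + 3)*(o^2 + 2*o - 3) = (o - 1)*(o + 3)*(o + 3)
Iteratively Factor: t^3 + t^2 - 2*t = (t - 1)*(t^2 + 2*t) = (t - 1)*(t + 2)*(t)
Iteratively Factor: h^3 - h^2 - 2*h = (h)*(h^2 - h - 2) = h*(h - 2)*(h + 1)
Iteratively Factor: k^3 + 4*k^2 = (k)*(k^2 + 4*k) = k^2*(k + 4)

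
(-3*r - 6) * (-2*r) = 6*r^2 + 12*r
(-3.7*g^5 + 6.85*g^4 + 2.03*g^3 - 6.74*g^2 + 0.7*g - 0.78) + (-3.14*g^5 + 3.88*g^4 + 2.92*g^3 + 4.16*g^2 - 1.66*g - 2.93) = -6.84*g^5 + 10.73*g^4 + 4.95*g^3 - 2.58*g^2 - 0.96*g - 3.71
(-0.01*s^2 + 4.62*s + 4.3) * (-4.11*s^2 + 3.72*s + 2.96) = 0.0411*s^4 - 19.0254*s^3 - 0.516199999999998*s^2 + 29.6712*s + 12.728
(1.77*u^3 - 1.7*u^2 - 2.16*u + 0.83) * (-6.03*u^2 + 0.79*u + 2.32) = -10.6731*u^5 + 11.6493*u^4 + 15.7882*u^3 - 10.6553*u^2 - 4.3555*u + 1.9256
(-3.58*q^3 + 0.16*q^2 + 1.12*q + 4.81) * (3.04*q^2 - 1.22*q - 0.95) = -10.8832*q^5 + 4.854*q^4 + 6.6106*q^3 + 13.104*q^2 - 6.9322*q - 4.5695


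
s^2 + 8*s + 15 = (s + 3)*(s + 5)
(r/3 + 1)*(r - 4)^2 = r^3/3 - 5*r^2/3 - 8*r/3 + 16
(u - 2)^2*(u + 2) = u^3 - 2*u^2 - 4*u + 8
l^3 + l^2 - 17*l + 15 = (l - 3)*(l - 1)*(l + 5)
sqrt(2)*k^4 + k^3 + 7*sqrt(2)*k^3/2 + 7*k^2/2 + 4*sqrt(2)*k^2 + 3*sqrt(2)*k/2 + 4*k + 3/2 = (k + 1)*(k + 3/2)*(k + sqrt(2)/2)*(sqrt(2)*k + sqrt(2))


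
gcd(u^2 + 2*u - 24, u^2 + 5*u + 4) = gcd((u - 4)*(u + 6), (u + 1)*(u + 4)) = 1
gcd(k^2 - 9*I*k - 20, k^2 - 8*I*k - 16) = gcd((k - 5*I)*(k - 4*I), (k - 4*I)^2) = k - 4*I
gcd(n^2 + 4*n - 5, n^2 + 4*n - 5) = n^2 + 4*n - 5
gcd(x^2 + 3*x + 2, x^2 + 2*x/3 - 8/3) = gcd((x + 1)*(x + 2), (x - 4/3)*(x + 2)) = x + 2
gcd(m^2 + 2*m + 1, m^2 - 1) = m + 1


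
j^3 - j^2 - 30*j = j*(j - 6)*(j + 5)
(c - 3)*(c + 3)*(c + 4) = c^3 + 4*c^2 - 9*c - 36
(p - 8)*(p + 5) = p^2 - 3*p - 40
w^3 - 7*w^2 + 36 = (w - 6)*(w - 3)*(w + 2)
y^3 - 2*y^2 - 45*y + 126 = (y - 6)*(y - 3)*(y + 7)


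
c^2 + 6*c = c*(c + 6)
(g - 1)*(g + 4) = g^2 + 3*g - 4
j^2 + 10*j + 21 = (j + 3)*(j + 7)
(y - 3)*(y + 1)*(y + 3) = y^3 + y^2 - 9*y - 9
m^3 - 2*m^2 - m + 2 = (m - 2)*(m - 1)*(m + 1)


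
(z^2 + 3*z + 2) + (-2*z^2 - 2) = -z^2 + 3*z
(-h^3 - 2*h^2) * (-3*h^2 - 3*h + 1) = 3*h^5 + 9*h^4 + 5*h^3 - 2*h^2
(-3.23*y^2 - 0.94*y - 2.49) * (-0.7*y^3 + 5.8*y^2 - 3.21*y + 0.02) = 2.261*y^5 - 18.076*y^4 + 6.6593*y^3 - 11.4892*y^2 + 7.9741*y - 0.0498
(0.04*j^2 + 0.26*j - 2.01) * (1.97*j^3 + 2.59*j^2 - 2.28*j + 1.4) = 0.0788*j^5 + 0.6158*j^4 - 3.3775*j^3 - 5.7427*j^2 + 4.9468*j - 2.814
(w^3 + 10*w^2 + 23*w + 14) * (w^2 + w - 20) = w^5 + 11*w^4 + 13*w^3 - 163*w^2 - 446*w - 280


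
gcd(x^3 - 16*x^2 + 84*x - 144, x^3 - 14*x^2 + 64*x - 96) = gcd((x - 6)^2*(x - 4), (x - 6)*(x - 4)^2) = x^2 - 10*x + 24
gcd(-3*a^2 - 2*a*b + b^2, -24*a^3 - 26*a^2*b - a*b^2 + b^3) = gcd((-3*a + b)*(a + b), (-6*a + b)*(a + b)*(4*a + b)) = a + b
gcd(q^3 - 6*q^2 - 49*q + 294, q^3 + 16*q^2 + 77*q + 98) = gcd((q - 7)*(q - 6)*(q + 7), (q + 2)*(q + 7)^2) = q + 7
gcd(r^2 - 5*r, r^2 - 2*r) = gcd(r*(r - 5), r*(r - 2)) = r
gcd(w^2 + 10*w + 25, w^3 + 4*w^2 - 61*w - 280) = w + 5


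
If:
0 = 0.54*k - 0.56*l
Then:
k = 1.03703703703704*l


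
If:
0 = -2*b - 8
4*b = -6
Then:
No Solution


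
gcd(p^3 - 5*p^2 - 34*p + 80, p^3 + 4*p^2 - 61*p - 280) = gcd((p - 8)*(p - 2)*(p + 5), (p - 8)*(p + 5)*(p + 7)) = p^2 - 3*p - 40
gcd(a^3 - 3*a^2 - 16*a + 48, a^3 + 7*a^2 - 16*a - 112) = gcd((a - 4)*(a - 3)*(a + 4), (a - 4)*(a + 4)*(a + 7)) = a^2 - 16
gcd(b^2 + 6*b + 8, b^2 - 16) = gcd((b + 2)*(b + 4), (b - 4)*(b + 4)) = b + 4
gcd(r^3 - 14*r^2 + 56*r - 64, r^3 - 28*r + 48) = r^2 - 6*r + 8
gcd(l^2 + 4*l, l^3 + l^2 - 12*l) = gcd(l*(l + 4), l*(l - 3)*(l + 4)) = l^2 + 4*l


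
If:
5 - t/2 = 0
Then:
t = 10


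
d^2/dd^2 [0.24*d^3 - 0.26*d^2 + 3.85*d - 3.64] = 1.44*d - 0.52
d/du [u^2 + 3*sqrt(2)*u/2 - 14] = 2*u + 3*sqrt(2)/2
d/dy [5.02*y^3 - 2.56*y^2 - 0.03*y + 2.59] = 15.06*y^2 - 5.12*y - 0.03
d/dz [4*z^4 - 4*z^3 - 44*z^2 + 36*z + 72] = 16*z^3 - 12*z^2 - 88*z + 36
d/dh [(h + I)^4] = 4*(h + I)^3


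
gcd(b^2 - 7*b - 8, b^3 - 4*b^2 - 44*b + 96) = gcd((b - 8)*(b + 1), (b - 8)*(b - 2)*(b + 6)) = b - 8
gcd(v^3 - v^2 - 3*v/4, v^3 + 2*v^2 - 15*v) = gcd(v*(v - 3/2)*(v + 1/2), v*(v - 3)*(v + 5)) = v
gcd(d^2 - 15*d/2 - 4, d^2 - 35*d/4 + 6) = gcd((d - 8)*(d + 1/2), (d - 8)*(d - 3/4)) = d - 8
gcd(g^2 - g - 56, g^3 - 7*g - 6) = 1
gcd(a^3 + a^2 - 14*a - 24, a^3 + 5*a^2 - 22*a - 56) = a^2 - 2*a - 8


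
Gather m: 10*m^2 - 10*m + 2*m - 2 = 10*m^2 - 8*m - 2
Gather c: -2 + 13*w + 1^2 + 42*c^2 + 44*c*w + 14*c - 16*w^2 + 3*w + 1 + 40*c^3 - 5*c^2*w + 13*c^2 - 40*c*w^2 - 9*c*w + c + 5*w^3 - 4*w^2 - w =40*c^3 + c^2*(55 - 5*w) + c*(-40*w^2 + 35*w + 15) + 5*w^3 - 20*w^2 + 15*w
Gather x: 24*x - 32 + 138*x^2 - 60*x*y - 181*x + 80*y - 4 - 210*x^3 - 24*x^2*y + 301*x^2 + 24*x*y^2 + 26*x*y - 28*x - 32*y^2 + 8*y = -210*x^3 + x^2*(439 - 24*y) + x*(24*y^2 - 34*y - 185) - 32*y^2 + 88*y - 36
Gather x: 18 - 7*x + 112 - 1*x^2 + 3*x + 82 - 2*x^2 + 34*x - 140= -3*x^2 + 30*x + 72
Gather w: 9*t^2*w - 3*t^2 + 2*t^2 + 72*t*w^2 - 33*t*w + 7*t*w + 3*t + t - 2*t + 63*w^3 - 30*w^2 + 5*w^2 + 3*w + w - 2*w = -t^2 + 2*t + 63*w^3 + w^2*(72*t - 25) + w*(9*t^2 - 26*t + 2)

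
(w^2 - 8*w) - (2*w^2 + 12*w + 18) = -w^2 - 20*w - 18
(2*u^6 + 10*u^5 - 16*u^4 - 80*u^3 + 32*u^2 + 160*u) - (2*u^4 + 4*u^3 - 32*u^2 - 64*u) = 2*u^6 + 10*u^5 - 18*u^4 - 84*u^3 + 64*u^2 + 224*u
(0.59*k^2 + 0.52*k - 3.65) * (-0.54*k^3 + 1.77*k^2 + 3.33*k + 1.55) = -0.3186*k^5 + 0.7635*k^4 + 4.8561*k^3 - 3.8144*k^2 - 11.3485*k - 5.6575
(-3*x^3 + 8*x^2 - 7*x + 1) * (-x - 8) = 3*x^4 + 16*x^3 - 57*x^2 + 55*x - 8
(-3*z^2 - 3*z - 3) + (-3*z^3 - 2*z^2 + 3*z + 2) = -3*z^3 - 5*z^2 - 1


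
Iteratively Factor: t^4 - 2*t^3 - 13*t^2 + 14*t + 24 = (t + 1)*(t^3 - 3*t^2 - 10*t + 24) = (t + 1)*(t + 3)*(t^2 - 6*t + 8) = (t - 2)*(t + 1)*(t + 3)*(t - 4)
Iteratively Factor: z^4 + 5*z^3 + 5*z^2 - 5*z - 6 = (z + 1)*(z^3 + 4*z^2 + z - 6) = (z - 1)*(z + 1)*(z^2 + 5*z + 6) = (z - 1)*(z + 1)*(z + 3)*(z + 2)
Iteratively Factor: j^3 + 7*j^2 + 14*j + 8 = (j + 2)*(j^2 + 5*j + 4) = (j + 1)*(j + 2)*(j + 4)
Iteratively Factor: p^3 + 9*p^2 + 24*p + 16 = (p + 1)*(p^2 + 8*p + 16) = (p + 1)*(p + 4)*(p + 4)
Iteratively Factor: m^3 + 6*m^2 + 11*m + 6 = (m + 1)*(m^2 + 5*m + 6) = (m + 1)*(m + 2)*(m + 3)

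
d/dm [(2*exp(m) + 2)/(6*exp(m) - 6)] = -1/(6*sinh(m/2)^2)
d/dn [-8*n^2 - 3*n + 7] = -16*n - 3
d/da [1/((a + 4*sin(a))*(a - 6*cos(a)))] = (-(a + 4*sin(a))*(6*sin(a) + 1) - (a - 6*cos(a))*(4*cos(a) + 1))/((a + 4*sin(a))^2*(a - 6*cos(a))^2)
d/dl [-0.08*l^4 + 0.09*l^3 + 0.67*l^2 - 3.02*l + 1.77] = -0.32*l^3 + 0.27*l^2 + 1.34*l - 3.02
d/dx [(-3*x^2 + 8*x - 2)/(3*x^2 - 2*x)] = 2*(-9*x^2 + 6*x - 2)/(x^2*(9*x^2 - 12*x + 4))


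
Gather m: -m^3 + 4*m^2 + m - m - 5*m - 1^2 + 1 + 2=-m^3 + 4*m^2 - 5*m + 2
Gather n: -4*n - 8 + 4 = -4*n - 4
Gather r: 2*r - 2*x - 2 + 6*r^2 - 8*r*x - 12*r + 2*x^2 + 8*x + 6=6*r^2 + r*(-8*x - 10) + 2*x^2 + 6*x + 4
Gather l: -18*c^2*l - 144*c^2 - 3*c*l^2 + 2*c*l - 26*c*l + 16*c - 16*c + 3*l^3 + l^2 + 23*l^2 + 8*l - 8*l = -144*c^2 + 3*l^3 + l^2*(24 - 3*c) + l*(-18*c^2 - 24*c)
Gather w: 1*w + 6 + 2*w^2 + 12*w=2*w^2 + 13*w + 6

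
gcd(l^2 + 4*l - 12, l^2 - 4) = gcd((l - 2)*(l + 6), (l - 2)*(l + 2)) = l - 2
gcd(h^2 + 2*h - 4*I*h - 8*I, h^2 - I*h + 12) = h - 4*I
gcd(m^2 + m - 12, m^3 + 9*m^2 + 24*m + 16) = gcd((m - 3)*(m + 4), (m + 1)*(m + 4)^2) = m + 4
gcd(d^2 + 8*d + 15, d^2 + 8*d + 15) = d^2 + 8*d + 15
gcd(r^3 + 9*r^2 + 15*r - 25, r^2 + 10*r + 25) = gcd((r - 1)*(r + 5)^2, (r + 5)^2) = r^2 + 10*r + 25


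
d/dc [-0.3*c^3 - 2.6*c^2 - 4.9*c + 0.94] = -0.9*c^2 - 5.2*c - 4.9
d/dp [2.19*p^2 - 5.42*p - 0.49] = 4.38*p - 5.42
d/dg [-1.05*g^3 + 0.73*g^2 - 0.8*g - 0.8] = -3.15*g^2 + 1.46*g - 0.8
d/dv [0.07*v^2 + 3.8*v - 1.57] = 0.14*v + 3.8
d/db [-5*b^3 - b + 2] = -15*b^2 - 1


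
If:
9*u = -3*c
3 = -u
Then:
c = 9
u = -3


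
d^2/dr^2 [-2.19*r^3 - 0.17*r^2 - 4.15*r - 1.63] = -13.14*r - 0.34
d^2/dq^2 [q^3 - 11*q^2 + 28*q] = 6*q - 22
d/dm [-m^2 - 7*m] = -2*m - 7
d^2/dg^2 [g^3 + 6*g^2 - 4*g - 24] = 6*g + 12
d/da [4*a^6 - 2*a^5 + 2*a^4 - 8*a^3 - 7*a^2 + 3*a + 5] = 24*a^5 - 10*a^4 + 8*a^3 - 24*a^2 - 14*a + 3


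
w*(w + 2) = w^2 + 2*w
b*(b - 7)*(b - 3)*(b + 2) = b^4 - 8*b^3 + b^2 + 42*b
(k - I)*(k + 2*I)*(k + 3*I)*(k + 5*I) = k^4 + 9*I*k^3 - 21*k^2 + I*k - 30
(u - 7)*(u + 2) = u^2 - 5*u - 14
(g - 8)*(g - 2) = g^2 - 10*g + 16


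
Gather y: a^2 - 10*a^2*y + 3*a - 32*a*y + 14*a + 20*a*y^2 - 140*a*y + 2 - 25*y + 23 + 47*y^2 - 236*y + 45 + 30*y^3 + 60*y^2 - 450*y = a^2 + 17*a + 30*y^3 + y^2*(20*a + 107) + y*(-10*a^2 - 172*a - 711) + 70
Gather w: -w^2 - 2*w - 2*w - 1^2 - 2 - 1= -w^2 - 4*w - 4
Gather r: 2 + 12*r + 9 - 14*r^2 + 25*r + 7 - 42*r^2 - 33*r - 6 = -56*r^2 + 4*r + 12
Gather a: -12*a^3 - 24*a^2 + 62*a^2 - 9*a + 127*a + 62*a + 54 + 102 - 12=-12*a^3 + 38*a^2 + 180*a + 144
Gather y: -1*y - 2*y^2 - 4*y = -2*y^2 - 5*y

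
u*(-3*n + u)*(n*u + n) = -3*n^2*u^2 - 3*n^2*u + n*u^3 + n*u^2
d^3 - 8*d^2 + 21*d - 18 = (d - 3)^2*(d - 2)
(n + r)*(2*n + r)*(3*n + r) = 6*n^3 + 11*n^2*r + 6*n*r^2 + r^3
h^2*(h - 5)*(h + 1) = h^4 - 4*h^3 - 5*h^2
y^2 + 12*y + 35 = (y + 5)*(y + 7)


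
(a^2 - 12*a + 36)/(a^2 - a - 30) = (a - 6)/(a + 5)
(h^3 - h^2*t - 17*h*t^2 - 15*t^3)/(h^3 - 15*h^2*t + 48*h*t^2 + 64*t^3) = (h^2 - 2*h*t - 15*t^2)/(h^2 - 16*h*t + 64*t^2)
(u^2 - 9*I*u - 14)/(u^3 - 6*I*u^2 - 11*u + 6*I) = (u - 7*I)/(u^2 - 4*I*u - 3)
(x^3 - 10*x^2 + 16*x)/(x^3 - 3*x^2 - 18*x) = (-x^2 + 10*x - 16)/(-x^2 + 3*x + 18)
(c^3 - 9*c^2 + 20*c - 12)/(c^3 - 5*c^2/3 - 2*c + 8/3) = 3*(c - 6)/(3*c + 4)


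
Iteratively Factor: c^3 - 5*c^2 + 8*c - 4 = (c - 1)*(c^2 - 4*c + 4) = (c - 2)*(c - 1)*(c - 2)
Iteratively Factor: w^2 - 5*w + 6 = (w - 2)*(w - 3)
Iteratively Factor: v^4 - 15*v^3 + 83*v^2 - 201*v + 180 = (v - 5)*(v^3 - 10*v^2 + 33*v - 36) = (v - 5)*(v - 4)*(v^2 - 6*v + 9) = (v - 5)*(v - 4)*(v - 3)*(v - 3)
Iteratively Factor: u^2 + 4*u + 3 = (u + 1)*(u + 3)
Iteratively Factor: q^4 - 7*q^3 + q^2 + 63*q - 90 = (q + 3)*(q^3 - 10*q^2 + 31*q - 30) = (q - 2)*(q + 3)*(q^2 - 8*q + 15) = (q - 3)*(q - 2)*(q + 3)*(q - 5)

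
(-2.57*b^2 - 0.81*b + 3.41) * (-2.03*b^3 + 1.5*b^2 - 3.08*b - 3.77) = 5.2171*b^5 - 2.2107*b^4 - 0.2217*b^3 + 17.2987*b^2 - 7.4491*b - 12.8557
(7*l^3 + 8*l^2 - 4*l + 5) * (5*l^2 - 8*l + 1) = 35*l^5 - 16*l^4 - 77*l^3 + 65*l^2 - 44*l + 5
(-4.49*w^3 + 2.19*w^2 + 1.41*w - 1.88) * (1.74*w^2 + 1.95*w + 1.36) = -7.8126*w^5 - 4.9449*w^4 + 0.617499999999999*w^3 + 2.4567*w^2 - 1.7484*w - 2.5568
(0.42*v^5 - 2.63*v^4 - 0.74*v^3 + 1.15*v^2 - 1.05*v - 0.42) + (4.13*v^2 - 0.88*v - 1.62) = 0.42*v^5 - 2.63*v^4 - 0.74*v^3 + 5.28*v^2 - 1.93*v - 2.04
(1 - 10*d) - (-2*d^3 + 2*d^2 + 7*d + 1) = 2*d^3 - 2*d^2 - 17*d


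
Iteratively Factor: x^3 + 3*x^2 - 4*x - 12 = (x + 3)*(x^2 - 4) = (x + 2)*(x + 3)*(x - 2)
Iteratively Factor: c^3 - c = (c - 1)*(c^2 + c) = (c - 1)*(c + 1)*(c)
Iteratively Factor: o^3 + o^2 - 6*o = (o - 2)*(o^2 + 3*o) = (o - 2)*(o + 3)*(o)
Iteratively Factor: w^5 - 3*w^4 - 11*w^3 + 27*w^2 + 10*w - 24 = (w + 3)*(w^4 - 6*w^3 + 7*w^2 + 6*w - 8) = (w - 2)*(w + 3)*(w^3 - 4*w^2 - w + 4) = (w - 4)*(w - 2)*(w + 3)*(w^2 - 1) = (w - 4)*(w - 2)*(w - 1)*(w + 3)*(w + 1)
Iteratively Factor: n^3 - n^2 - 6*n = (n - 3)*(n^2 + 2*n) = n*(n - 3)*(n + 2)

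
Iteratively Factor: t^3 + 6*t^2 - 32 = (t - 2)*(t^2 + 8*t + 16) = (t - 2)*(t + 4)*(t + 4)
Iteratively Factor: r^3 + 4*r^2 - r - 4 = (r - 1)*(r^2 + 5*r + 4) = (r - 1)*(r + 1)*(r + 4)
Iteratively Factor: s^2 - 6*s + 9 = (s - 3)*(s - 3)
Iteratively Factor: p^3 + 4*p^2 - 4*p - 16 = (p + 4)*(p^2 - 4) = (p + 2)*(p + 4)*(p - 2)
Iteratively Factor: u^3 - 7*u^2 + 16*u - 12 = (u - 3)*(u^2 - 4*u + 4) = (u - 3)*(u - 2)*(u - 2)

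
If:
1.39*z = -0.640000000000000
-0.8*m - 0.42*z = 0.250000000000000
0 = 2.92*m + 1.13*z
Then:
No Solution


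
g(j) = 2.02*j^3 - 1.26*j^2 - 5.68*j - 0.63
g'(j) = 6.06*j^2 - 2.52*j - 5.68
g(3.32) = 40.54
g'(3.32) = 52.75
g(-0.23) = 0.59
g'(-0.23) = -4.78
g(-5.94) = -434.71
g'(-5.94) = 223.11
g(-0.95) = 1.90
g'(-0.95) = 2.18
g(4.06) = 90.73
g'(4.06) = 83.98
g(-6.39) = -542.84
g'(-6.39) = 257.87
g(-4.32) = -162.46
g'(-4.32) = 118.30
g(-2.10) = -12.97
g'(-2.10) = 26.34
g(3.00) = 25.53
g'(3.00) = 41.30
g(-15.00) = -7016.43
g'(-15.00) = 1395.62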